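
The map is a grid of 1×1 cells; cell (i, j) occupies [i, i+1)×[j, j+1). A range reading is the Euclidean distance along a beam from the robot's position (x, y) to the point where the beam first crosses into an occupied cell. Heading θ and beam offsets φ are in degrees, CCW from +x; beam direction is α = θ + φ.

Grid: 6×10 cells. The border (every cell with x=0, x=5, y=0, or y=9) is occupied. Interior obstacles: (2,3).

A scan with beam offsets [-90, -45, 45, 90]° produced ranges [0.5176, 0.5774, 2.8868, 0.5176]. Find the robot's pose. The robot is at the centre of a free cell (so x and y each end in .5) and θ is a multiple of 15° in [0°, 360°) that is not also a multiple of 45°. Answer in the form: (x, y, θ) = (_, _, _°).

The pose lattice has 31·16 = 496 candidates. Test each by forward raycasting.
  (4.5, 8.5, 105°): beam 3 = 1.0000 ≠ 2.8868 ✗
  (3.5, 6.5, 300°): beam 1 = 2.8868 ≠ 0.5176 ✗
  (1.5, 8.5, 75°): beam 1 = 3.6235 ≠ 0.5176 ✗
  …
  (1.5, 3.5, 255°): r_1=0.5176, r_2=0.5774, r_3=2.8868, r_4=0.5176 — all match ✓
No second candidate reproduces the full scan.

(x, y, θ) = (1.5, 3.5, 255°)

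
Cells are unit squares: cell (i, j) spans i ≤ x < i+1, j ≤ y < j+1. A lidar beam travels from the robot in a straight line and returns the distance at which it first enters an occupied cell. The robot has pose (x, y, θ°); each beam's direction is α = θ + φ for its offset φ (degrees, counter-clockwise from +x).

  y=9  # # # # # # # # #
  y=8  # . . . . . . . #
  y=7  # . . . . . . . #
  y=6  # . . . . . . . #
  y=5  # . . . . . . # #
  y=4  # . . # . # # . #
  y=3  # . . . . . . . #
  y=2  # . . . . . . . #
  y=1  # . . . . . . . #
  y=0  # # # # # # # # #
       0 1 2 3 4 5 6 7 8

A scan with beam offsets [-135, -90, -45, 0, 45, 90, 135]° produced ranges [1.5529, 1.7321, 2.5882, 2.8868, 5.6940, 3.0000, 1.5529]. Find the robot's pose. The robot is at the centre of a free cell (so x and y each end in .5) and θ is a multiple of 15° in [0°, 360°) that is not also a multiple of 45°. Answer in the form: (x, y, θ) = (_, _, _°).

(x, y, θ) = (6.5, 6.5, 120°)

Enumerate (i+0.5, j+0.5, θ) over the 52 free cells and 16 admissible headings. For each, cast all 7 beams and compare to the given ranges.
  (4.5, 7.5, 330°): beam 1 = 3.6235 ≠ 1.5529 ✗
  (4.5, 4.5, 105°): beam 1 = 0.5774 ≠ 1.5529 ✗
  (5.5, 1.5, 330°): beam 1 = 1.9319 ≠ 1.5529 ✗
  (6.5, 2.5, 240°): beam 2 = 3.0000 ≠ 1.7321 ✗
  …
  (6.5, 6.5, 120°): r_1=1.5529, r_2=1.7321, r_3=2.5882, r_4=2.8868, r_5=5.6940, r_6=3.0000, r_7=1.5529 — all match ✓
No second candidate reproduces the full scan.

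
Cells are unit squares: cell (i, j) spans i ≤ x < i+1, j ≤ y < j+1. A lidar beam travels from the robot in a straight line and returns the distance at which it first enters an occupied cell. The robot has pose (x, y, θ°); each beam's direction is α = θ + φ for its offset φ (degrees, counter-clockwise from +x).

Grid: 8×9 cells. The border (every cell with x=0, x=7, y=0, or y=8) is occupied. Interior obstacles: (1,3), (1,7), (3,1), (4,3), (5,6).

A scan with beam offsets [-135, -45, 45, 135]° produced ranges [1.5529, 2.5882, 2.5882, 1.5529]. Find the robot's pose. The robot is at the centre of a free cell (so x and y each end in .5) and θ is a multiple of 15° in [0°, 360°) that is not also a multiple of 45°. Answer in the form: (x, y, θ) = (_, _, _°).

(x, y, θ) = (3.5, 6.5, 240°)

Enumerate (i+0.5, j+0.5, θ) over the 37 free cells and 16 admissible headings. For each, cast all 4 beams and compare to the given ranges.
  (6.5, 1.5, 330°): beam 1 = 1.9319 ≠ 1.5529 ✗
  (3.5, 5.5, 240°): beam 1 = 2.5882 ≠ 1.5529 ✗
  (6.5, 5.5, 30°): beam 1 = 4.6587 ≠ 1.5529 ✗
  (1.5, 4.5, 30°): beam 1 = 0.5176 ≠ 1.5529 ✗
  (4.5, 2.5, 105°): beam 1 = 2.8868 ≠ 1.5529 ✗
  …
  (3.5, 6.5, 240°): r_1=1.5529, r_2=2.5882, r_3=2.5882, r_4=1.5529 — all match ✓
Only this pose fits every beam.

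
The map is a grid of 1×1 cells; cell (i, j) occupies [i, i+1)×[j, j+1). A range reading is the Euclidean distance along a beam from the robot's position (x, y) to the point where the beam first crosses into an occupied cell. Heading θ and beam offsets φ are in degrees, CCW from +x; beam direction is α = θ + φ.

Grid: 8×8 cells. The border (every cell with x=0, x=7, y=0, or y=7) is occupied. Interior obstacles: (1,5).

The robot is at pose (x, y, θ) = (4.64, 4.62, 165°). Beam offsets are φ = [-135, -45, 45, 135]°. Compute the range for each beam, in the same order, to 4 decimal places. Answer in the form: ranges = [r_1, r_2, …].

beam 1: φ=-135°, α=30°
  direction (0.8660, 0.5000); cell (4,4); t to first gridline: x 0.4157, y 0.7600 (then +1.1547 / +2.0000)
    (5,4) via x @ 0.4157
    (5,5) via y @ 0.7600
    (6,5) via x @ 1.5704
    (7,5) via x @ 2.7251  # hit
  → r_1 = 2.7251
beam 2: φ=-45°, α=120°
  direction (-0.5000, 0.8660); cell (4,4); t to first gridline: x 1.2800, y 0.4388 (then +2.0000 / +1.1547)
    (4,5) via y @ 0.4388
    (3,5) via x @ 1.2800
    (3,6) via y @ 1.5935
    (3,7) via y @ 2.7482  # hit
  → r_2 = 2.7482
beam 3: φ=45°, α=210°
  direction (-0.8660, -0.5000); cell (4,4); t to first gridline: x 0.7390, y 1.2400 (then +1.1547 / +2.0000)
    (3,4) via x @ 0.7390
    (3,3) via y @ 1.2400
    (2,3) via x @ 1.8937
    (1,3) via x @ 3.0484
    (1,2) via y @ 3.2400
    (0,2) via x @ 4.2031  # hit
  → r_3 = 4.2031
beam 4: φ=135°, α=300°
  direction (0.5000, -0.8660); cell (4,4); t to first gridline: x 0.7200, y 0.7159 (then +2.0000 / +1.1547)
    (4,3) via y @ 0.7159
    (5,3) via x @ 0.7200
    (5,2) via y @ 1.8706
    (6,2) via x @ 2.7200
    (6,1) via y @ 3.0253
    (6,0) via y @ 4.1800  # hit
  → r_4 = 4.1800

ranges = [2.7251, 2.7482, 4.2031, 4.1800]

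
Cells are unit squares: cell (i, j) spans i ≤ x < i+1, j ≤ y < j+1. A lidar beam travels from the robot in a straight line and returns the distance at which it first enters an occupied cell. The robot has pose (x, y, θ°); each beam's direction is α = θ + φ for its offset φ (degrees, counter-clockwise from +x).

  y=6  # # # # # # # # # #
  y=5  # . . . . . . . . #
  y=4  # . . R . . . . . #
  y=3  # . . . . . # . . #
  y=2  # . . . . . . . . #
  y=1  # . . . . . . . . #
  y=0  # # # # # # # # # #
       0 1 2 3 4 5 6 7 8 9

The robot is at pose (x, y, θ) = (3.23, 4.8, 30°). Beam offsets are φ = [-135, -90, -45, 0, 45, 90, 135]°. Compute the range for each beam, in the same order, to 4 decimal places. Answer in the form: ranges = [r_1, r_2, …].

beam 1: φ=-135°, α=255°
  cosα=-0.2588 sinα=-0.9659 | (3,4) | tMaxX 0.8887 tMaxY 0.8282 | tΔX 3.8637 tΔY 1.0353
    t=0.8282 [y] (3,3)
    t=0.8887 [x] (2,3)
    t=1.8635 [y] (2,2)
    t=2.8988 [y] (2,1)
    t=3.9340 [y] (2,0) — stop
  → r_1 = 3.9340
beam 2: φ=-90°, α=300°
  cosα=0.5000 sinα=-0.8660 | (3,4) | tMaxX 1.5400 tMaxY 0.9238 | tΔX 2.0000 tΔY 1.1547
    t=0.9238 [y] (3,3)
    t=1.5400 [x] (4,3)
    t=2.0785 [y] (4,2)
    t=3.2332 [y] (4,1)
    t=3.5400 [x] (5,1)
    t=4.3879 [y] (5,0) — stop
  → r_2 = 4.3879
beam 3: φ=-45°, α=345°
  cosα=0.9659 sinα=-0.2588 | (3,4) | tMaxX 0.7972 tMaxY 3.0910 | tΔX 1.0353 tΔY 3.8637
    t=0.7972 [x] (4,4)
    t=1.8324 [x] (5,4)
    t=2.8677 [x] (6,4)
    t=3.0910 [y] (6,3) — stop
  → r_3 = 3.0910
beam 4: φ=0°, α=30°
  cosα=0.8660 sinα=0.5000 | (3,4) | tMaxX 0.8891 tMaxY 0.4000 | tΔX 1.1547 tΔY 2.0000
    t=0.4000 [y] (3,5)
    t=0.8891 [x] (4,5)
    t=2.0438 [x] (5,5)
    t=2.4000 [y] (5,6) — stop
  → r_4 = 2.4000
beam 5: φ=45°, α=75°
  cosα=0.2588 sinα=0.9659 | (3,4) | tMaxX 2.9751 tMaxY 0.2071 | tΔX 3.8637 tΔY 1.0353
    t=0.2071 [y] (3,5)
    t=1.2423 [y] (3,6) — stop
  → r_5 = 1.2423
beam 6: φ=90°, α=120°
  cosα=-0.5000 sinα=0.8660 | (3,4) | tMaxX 0.4600 tMaxY 0.2309 | tΔX 2.0000 tΔY 1.1547
    t=0.2309 [y] (3,5)
    t=0.4600 [x] (2,5)
    t=1.3856 [y] (2,6) — stop
  → r_6 = 1.3856
beam 7: φ=135°, α=165°
  cosα=-0.9659 sinα=0.2588 | (3,4) | tMaxX 0.2381 tMaxY 0.7727 | tΔX 1.0353 tΔY 3.8637
    t=0.2381 [x] (2,4)
    t=0.7727 [y] (2,5)
    t=1.2734 [x] (1,5)
    t=2.3087 [x] (0,5) — stop
  → r_7 = 2.3087

ranges = [3.9340, 4.3879, 3.0910, 2.4000, 1.2423, 1.3856, 2.3087]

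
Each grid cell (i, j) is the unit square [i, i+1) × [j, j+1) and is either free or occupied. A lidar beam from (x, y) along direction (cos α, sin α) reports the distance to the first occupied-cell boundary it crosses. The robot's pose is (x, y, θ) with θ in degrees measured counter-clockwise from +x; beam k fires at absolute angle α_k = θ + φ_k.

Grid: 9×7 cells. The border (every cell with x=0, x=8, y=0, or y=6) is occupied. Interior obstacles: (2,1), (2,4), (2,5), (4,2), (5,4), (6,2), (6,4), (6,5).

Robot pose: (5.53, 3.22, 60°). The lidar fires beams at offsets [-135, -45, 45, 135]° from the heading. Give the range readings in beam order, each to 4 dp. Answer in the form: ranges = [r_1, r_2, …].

ranges = [2.2983, 2.5571, 0.8075, 0.8500]

beam 1: φ=-135°, α=285°
  d=(0.2588,-0.9659)  start (5,3)  tX=1.8159 tY=0.2278  stride 1/|dx|=3.8637 1/|dy|=1.0353
    cross y-line → (5,2), t=0.2278
    cross y-line → (5,1), t=1.2630
    cross x-line → (6,1), t=1.8159
    cross y-line → (6,0), t=2.2983 (wall)
  → r_1 = 2.2983
beam 2: φ=-45°, α=15°
  d=(0.9659,0.2588)  start (5,3)  tX=0.4866 tY=3.0137  stride 1/|dx|=1.0353 1/|dy|=3.8637
    cross x-line → (6,3), t=0.4866
    cross x-line → (7,3), t=1.5219
    cross x-line → (8,3), t=2.5571 (wall)
  → r_2 = 2.5571
beam 3: φ=45°, α=105°
  d=(-0.2588,0.9659)  start (5,3)  tX=2.0478 tY=0.8075  stride 1/|dx|=3.8637 1/|dy|=1.0353
    cross y-line → (5,4), t=0.8075 (wall)
  → r_3 = 0.8075
beam 4: φ=135°, α=195°
  d=(-0.9659,-0.2588)  start (5,3)  tX=0.5487 tY=0.8500  stride 1/|dx|=1.0353 1/|dy|=3.8637
    cross x-line → (4,3), t=0.5487
    cross y-line → (4,2), t=0.8500 (wall)
  → r_4 = 0.8500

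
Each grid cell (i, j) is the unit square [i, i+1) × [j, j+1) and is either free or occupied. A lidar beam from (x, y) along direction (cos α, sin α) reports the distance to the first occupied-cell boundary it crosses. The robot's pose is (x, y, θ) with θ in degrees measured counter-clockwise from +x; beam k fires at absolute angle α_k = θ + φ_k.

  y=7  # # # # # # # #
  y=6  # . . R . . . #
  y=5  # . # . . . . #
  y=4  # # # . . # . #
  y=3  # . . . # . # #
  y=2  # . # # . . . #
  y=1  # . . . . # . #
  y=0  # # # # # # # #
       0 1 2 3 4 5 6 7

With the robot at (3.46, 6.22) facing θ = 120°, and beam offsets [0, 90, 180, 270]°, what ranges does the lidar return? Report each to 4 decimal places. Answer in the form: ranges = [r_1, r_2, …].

ranges = [0.9007, 0.5312, 2.5634, 1.5600]

beam 1: φ=0°, α=120°
  d=(-0.5000,0.8660)  start (3,6)  tX=0.9200 tY=0.9007  stride 1/|dx|=2.0000 1/|dy|=1.1547
    cross y-line → (3,7), t=0.9007 (wall)
  → r_1 = 0.9007
beam 2: φ=90°, α=210°
  d=(-0.8660,-0.5000)  start (3,6)  tX=0.5312 tY=0.4400  stride 1/|dx|=1.1547 1/|dy|=2.0000
    cross y-line → (3,5), t=0.4400
    cross x-line → (2,5), t=0.5312 (wall)
  → r_2 = 0.5312
beam 3: φ=180°, α=300°
  d=(0.5000,-0.8660)  start (3,6)  tX=1.0800 tY=0.2540  stride 1/|dx|=2.0000 1/|dy|=1.1547
    cross y-line → (3,5), t=0.2540
    cross x-line → (4,5), t=1.0800
    cross y-line → (4,4), t=1.4087
    cross y-line → (4,3), t=2.5634 (wall)
  → r_3 = 2.5634
beam 4: φ=270°, α=30°
  d=(0.8660,0.5000)  start (3,6)  tX=0.6235 tY=1.5600  stride 1/|dx|=1.1547 1/|dy|=2.0000
    cross x-line → (4,6), t=0.6235
    cross y-line → (4,7), t=1.5600 (wall)
  → r_4 = 1.5600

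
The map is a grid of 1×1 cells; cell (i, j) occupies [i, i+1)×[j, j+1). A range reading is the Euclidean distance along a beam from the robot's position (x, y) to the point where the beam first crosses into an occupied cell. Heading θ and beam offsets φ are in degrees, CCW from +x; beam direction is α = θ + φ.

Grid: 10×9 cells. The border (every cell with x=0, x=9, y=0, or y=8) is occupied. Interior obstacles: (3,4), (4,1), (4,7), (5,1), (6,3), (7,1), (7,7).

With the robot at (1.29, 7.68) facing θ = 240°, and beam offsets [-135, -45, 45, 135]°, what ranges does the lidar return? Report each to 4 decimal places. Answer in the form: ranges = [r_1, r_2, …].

ranges = [0.3313, 0.3002, 6.9156, 1.2364]

beam 1: φ=-135°, α=105°
  cosα=-0.2588 sinα=0.9659 | (1,7) | tMaxX 1.1205 tMaxY 0.3313 | tΔX 3.8637 tΔY 1.0353
    t=0.3313 [y] (1,8) — stop
  → r_1 = 0.3313
beam 2: φ=-45°, α=195°
  cosα=-0.9659 sinα=-0.2588 | (1,7) | tMaxX 0.3002 tMaxY 2.6273 | tΔX 1.0353 tΔY 3.8637
    t=0.3002 [x] (0,7) — stop
  → r_2 = 0.3002
beam 3: φ=45°, α=285°
  cosα=0.2588 sinα=-0.9659 | (1,7) | tMaxX 2.7432 tMaxY 0.7040 | tΔX 3.8637 tΔY 1.0353
    t=0.7040 [y] (1,6)
    t=1.7393 [y] (1,5)
    t=2.7432 [x] (2,5)
    t=2.7745 [y] (2,4)
    t=3.8098 [y] (2,3)
    t=4.8451 [y] (2,2)
    t=5.8804 [y] (2,1)
    t=6.6069 [x] (3,1)
    t=6.9156 [y] (3,0) — stop
  → r_3 = 6.9156
beam 4: φ=135°, α=15°
  cosα=0.9659 sinα=0.2588 | (1,7) | tMaxX 0.7350 tMaxY 1.2364 | tΔX 1.0353 tΔY 3.8637
    t=0.7350 [x] (2,7)
    t=1.2364 [y] (2,8) — stop
  → r_4 = 1.2364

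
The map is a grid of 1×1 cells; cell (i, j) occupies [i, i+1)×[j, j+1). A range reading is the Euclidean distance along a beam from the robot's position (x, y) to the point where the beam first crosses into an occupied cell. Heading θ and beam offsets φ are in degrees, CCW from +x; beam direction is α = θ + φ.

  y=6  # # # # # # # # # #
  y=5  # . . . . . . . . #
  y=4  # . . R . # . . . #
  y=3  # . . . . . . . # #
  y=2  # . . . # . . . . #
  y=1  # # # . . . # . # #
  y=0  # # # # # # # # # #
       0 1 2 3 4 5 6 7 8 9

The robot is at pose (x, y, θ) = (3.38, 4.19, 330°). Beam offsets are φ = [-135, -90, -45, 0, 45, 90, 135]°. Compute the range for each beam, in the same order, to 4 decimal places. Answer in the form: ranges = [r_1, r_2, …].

ranges = [2.4640, 2.5288, 3.3025, 5.3347, 1.6771, 2.0900, 1.8738]

beam 1: φ=-135°, α=195°
  dir = (cos 195°, sin 195°) = (-0.9659, -0.2588); from cell (3,4)
  next x-line at t=0.3934, next y-line at t=0.7341; Δt_x=1.0353, Δt_y=3.8637
    x: enter (2,4) at t=0.3934
    y: enter (2,3) at t=0.7341
    x: enter (1,3) at t=1.4287
    x: enter (0,3) at t=2.4640 ← occupied
  → r_1 = 2.4640
beam 2: φ=-90°, α=240°
  dir = (cos 240°, sin 240°) = (-0.5000, -0.8660); from cell (3,4)
  next x-line at t=0.7600, next y-line at t=0.2194; Δt_x=2.0000, Δt_y=1.1547
    y: enter (3,3) at t=0.2194
    x: enter (2,3) at t=0.7600
    y: enter (2,2) at t=1.3741
    y: enter (2,1) at t=2.5288 ← occupied
  → r_2 = 2.5288
beam 3: φ=-45°, α=285°
  dir = (cos 285°, sin 285°) = (0.2588, -0.9659); from cell (3,4)
  next x-line at t=2.3955, next y-line at t=0.1967; Δt_x=3.8637, Δt_y=1.0353
    y: enter (3,3) at t=0.1967
    y: enter (3,2) at t=1.2320
    y: enter (3,1) at t=2.2673
    x: enter (4,1) at t=2.3955
    y: enter (4,0) at t=3.3025 ← occupied
  → r_3 = 3.3025
beam 4: φ=0°, α=330°
  dir = (cos 330°, sin 330°) = (0.8660, -0.5000); from cell (3,4)
  next x-line at t=0.7159, next y-line at t=0.3800; Δt_x=1.1547, Δt_y=2.0000
    y: enter (3,3) at t=0.3800
    x: enter (4,3) at t=0.7159
    x: enter (5,3) at t=1.8706
    y: enter (5,2) at t=2.3800
    x: enter (6,2) at t=3.0253
    x: enter (7,2) at t=4.1800
    y: enter (7,1) at t=4.3800
    x: enter (8,1) at t=5.3347 ← occupied
  → r_4 = 5.3347
beam 5: φ=45°, α=15°
  dir = (cos 15°, sin 15°) = (0.9659, 0.2588); from cell (3,4)
  next x-line at t=0.6419, next y-line at t=3.1296; Δt_x=1.0353, Δt_y=3.8637
    x: enter (4,4) at t=0.6419
    x: enter (5,4) at t=1.6771 ← occupied
  → r_5 = 1.6771
beam 6: φ=90°, α=60°
  dir = (cos 60°, sin 60°) = (0.5000, 0.8660); from cell (3,4)
  next x-line at t=1.2400, next y-line at t=0.9353; Δt_x=2.0000, Δt_y=1.1547
    y: enter (3,5) at t=0.9353
    x: enter (4,5) at t=1.2400
    y: enter (4,6) at t=2.0900 ← occupied
  → r_6 = 2.0900
beam 7: φ=135°, α=105°
  dir = (cos 105°, sin 105°) = (-0.2588, 0.9659); from cell (3,4)
  next x-line at t=1.4682, next y-line at t=0.8386; Δt_x=3.8637, Δt_y=1.0353
    y: enter (3,5) at t=0.8386
    x: enter (2,5) at t=1.4682
    y: enter (2,6) at t=1.8738 ← occupied
  → r_7 = 1.8738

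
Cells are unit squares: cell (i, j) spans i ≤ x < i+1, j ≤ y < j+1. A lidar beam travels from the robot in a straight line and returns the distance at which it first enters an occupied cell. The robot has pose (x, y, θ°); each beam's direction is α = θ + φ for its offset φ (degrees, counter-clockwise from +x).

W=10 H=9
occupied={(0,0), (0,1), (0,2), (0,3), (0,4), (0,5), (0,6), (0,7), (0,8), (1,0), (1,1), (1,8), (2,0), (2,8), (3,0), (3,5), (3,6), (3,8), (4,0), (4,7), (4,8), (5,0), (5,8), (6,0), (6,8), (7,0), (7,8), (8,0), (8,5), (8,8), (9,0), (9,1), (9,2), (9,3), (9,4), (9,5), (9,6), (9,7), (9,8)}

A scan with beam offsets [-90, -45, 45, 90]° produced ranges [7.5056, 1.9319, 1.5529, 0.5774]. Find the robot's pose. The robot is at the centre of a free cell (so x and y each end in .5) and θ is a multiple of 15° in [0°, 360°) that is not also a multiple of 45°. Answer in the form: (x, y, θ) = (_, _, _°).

(x, y, θ) = (7.5, 7.5, 330°)

The pose lattice has 51·16 = 816 candidates. Test each by forward raycasting.
  (6.5, 5.5, 345°): beam 1 = 4.6587 ≠ 7.5056 ✗
  (8.5, 4.5, 345°): beam 1 = 3.6235 ≠ 7.5056 ✗
  (3.5, 2.5, 15°): beam 1 = 1.5529 ≠ 7.5056 ✗
  …
  (7.5, 7.5, 330°): r_1=7.5056, r_2=1.9319, r_3=1.5529, r_4=0.5774 — all match ✓
Only this pose fits every beam.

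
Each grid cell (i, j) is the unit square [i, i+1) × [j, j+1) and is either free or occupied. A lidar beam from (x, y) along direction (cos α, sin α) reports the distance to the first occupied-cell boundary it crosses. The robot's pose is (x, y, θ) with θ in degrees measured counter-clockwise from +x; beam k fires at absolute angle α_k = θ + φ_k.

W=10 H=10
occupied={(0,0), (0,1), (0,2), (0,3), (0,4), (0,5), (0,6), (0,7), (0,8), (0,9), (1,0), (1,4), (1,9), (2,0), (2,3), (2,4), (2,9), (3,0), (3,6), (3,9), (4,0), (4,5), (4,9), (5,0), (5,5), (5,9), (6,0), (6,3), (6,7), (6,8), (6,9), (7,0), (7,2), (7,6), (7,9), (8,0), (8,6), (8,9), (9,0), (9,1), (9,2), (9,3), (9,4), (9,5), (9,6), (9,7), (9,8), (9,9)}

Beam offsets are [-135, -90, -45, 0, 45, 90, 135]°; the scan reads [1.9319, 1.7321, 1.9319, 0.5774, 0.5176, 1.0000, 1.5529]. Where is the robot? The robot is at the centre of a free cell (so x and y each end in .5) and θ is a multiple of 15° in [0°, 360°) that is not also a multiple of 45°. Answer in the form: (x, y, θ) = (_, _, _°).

(x, y, θ) = (8.5, 4.5, 330°)

The pose lattice has 52·16 = 832 candidates. Test each by forward raycasting.
  (3.5, 4.5, 75°): beam 1 = 4.0415 ≠ 1.9319 ✗
  (3.5, 3.5, 165°): beam 1 = 5.0000 ≠ 1.9319 ✗
  (6.5, 2.5, 105°): beam 1 = 0.5774 ≠ 1.9319 ✗
  …
  (8.5, 4.5, 330°): r_1=1.9319, r_2=1.7321, r_3=1.9319, r_4=0.5774, r_5=0.5176, r_6=1.0000, r_7=1.5529 — all match ✓
Unique over the lattice → pose = (8.5, 4.5, 330°).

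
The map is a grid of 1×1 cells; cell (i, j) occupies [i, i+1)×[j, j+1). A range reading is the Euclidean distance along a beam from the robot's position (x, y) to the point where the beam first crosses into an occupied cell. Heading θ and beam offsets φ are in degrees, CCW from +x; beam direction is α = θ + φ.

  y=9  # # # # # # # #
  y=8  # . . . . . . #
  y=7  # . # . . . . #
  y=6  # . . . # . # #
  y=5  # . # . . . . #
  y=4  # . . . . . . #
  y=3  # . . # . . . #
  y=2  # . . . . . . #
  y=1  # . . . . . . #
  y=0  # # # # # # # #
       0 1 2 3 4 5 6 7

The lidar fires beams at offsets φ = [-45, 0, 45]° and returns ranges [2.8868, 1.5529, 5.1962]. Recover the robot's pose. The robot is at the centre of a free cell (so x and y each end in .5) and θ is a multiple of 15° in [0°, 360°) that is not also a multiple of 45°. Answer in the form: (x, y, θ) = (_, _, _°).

Enumerate (i+0.5, j+0.5, θ) over the 43 free cells and 16 admissible headings. For each, cast all 3 beams and compare to the given ranges.
  (1.5, 4.5, 285°): beam 1 = 1.0000 ≠ 2.8868 ✗
  (3.5, 1.5, 330°): beam 1 = 0.5176 ≠ 2.8868 ✗
  (3.5, 5.5, 30°): beam 1 = 3.6235 ≠ 2.8868 ✗
  …
  (1.5, 3.5, 345°): r_1=2.8868, r_2=1.5529, r_3=5.1962 — all match ✓
Only this pose fits every beam.

(x, y, θ) = (1.5, 3.5, 345°)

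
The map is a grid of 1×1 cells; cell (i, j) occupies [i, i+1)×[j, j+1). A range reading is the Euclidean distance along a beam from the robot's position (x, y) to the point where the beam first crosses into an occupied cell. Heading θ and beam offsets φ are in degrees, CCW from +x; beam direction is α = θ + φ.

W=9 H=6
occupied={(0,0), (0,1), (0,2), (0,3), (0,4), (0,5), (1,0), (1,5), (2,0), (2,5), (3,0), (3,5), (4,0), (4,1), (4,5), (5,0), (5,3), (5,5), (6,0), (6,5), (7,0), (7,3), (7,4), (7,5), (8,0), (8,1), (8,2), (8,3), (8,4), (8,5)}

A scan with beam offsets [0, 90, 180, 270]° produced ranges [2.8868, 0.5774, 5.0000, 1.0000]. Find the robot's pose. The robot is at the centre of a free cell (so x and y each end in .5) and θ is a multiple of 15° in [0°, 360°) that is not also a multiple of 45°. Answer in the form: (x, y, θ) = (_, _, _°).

The pose lattice has 24·16 = 384 candidates. Test each by forward raycasting.
  (7.5, 1.5, 165°): beam 1 = 6.7293 ≠ 2.8868 ✗
  (2.5, 4.5, 120°): beam 1 = 0.5774 ≠ 2.8868 ✗
  (6.5, 4.5, 120°): beam 1 = 0.5774 ≠ 2.8868 ✗
  (6.5, 2.5, 195°): beam 1 = 1.9319 ≠ 2.8868 ✗
  …
  (5.5, 2.5, 330°): r_1=2.8868, r_2=0.5774, r_3=5.0000, r_4=1.0000 — all match ✓
No second candidate reproduces the full scan.

(x, y, θ) = (5.5, 2.5, 330°)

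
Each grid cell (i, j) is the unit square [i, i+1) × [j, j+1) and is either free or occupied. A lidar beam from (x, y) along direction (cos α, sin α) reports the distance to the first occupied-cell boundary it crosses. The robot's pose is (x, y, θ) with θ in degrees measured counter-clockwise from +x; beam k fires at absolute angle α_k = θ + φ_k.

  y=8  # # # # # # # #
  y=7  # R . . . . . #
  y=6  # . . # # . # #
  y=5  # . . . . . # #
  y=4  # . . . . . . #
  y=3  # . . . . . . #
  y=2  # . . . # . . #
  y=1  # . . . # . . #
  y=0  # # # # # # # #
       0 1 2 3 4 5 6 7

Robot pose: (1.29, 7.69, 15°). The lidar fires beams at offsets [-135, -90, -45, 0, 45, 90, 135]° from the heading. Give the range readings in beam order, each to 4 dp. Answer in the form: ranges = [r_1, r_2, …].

beam 1: φ=-135°, α=240°
  dir = (cos 240°, sin 240°) = (-0.5000, -0.8660); from cell (1,7)
  next x-line at t=0.5800, next y-line at t=0.7967; Δt_x=2.0000, Δt_y=1.1547
    x: enter (0,7) at t=0.5800 ← occupied
  → r_1 = 0.5800
beam 2: φ=-90°, α=285°
  dir = (cos 285°, sin 285°) = (0.2588, -0.9659); from cell (1,7)
  next x-line at t=2.7432, next y-line at t=0.7143; Δt_x=3.8637, Δt_y=1.0353
    y: enter (1,6) at t=0.7143
    y: enter (1,5) at t=1.7496
    x: enter (2,5) at t=2.7432
    y: enter (2,4) at t=2.7849
    y: enter (2,3) at t=3.8202
    y: enter (2,2) at t=4.8554
    y: enter (2,1) at t=5.8907
    x: enter (3,1) at t=6.6069
    y: enter (3,0) at t=6.9260 ← occupied
  → r_2 = 6.9260
beam 3: φ=-45°, α=330°
  dir = (cos 330°, sin 330°) = (0.8660, -0.5000); from cell (1,7)
  next x-line at t=0.8198, next y-line at t=1.3800; Δt_x=1.1547, Δt_y=2.0000
    x: enter (2,7) at t=0.8198
    y: enter (2,6) at t=1.3800
    x: enter (3,6) at t=1.9745 ← occupied
  → r_3 = 1.9745
beam 4: φ=0°, α=15°
  dir = (cos 15°, sin 15°) = (0.9659, 0.2588); from cell (1,7)
  next x-line at t=0.7350, next y-line at t=1.1977; Δt_x=1.0353, Δt_y=3.8637
    x: enter (2,7) at t=0.7350
    y: enter (2,8) at t=1.1977 ← occupied
  → r_4 = 1.1977
beam 5: φ=45°, α=60°
  dir = (cos 60°, sin 60°) = (0.5000, 0.8660); from cell (1,7)
  next x-line at t=1.4200, next y-line at t=0.3580; Δt_x=2.0000, Δt_y=1.1547
    y: enter (1,8) at t=0.3580 ← occupied
  → r_5 = 0.3580
beam 6: φ=90°, α=105°
  dir = (cos 105°, sin 105°) = (-0.2588, 0.9659); from cell (1,7)
  next x-line at t=1.1205, next y-line at t=0.3209; Δt_x=3.8637, Δt_y=1.0353
    y: enter (1,8) at t=0.3209 ← occupied
  → r_6 = 0.3209
beam 7: φ=135°, α=150°
  dir = (cos 150°, sin 150°) = (-0.8660, 0.5000); from cell (1,7)
  next x-line at t=0.3349, next y-line at t=0.6200; Δt_x=1.1547, Δt_y=2.0000
    x: enter (0,7) at t=0.3349 ← occupied
  → r_7 = 0.3349

ranges = [0.5800, 6.9260, 1.9745, 1.1977, 0.3580, 0.3209, 0.3349]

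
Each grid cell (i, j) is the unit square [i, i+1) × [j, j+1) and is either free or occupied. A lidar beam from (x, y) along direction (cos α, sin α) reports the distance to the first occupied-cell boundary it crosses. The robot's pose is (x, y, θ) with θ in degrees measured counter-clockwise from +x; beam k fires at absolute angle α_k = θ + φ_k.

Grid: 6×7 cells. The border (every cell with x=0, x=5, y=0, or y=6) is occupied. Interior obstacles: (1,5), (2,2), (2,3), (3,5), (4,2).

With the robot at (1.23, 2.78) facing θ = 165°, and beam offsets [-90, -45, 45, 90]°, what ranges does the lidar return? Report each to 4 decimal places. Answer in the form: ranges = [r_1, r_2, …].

ranges = [2.2983, 0.4600, 0.2656, 0.8887]

beam 1: φ=-90°, α=75°
  direction (0.2588, 0.9659); cell (1,2); t to first gridline: x 2.9751, y 0.2278 (then +3.8637 / +1.0353)
    (1,3) via y @ 0.2278
    (1,4) via y @ 1.2630
    (1,5) via y @ 2.2983  # hit
  → r_1 = 2.2983
beam 2: φ=-45°, α=120°
  direction (-0.5000, 0.8660); cell (1,2); t to first gridline: x 0.4600, y 0.2540 (then +2.0000 / +1.1547)
    (1,3) via y @ 0.2540
    (0,3) via x @ 0.4600  # hit
  → r_2 = 0.4600
beam 3: φ=45°, α=210°
  direction (-0.8660, -0.5000); cell (1,2); t to first gridline: x 0.2656, y 1.5600 (then +1.1547 / +2.0000)
    (0,2) via x @ 0.2656  # hit
  → r_3 = 0.2656
beam 4: φ=90°, α=255°
  direction (-0.2588, -0.9659); cell (1,2); t to first gridline: x 0.8887, y 0.8075 (then +3.8637 / +1.0353)
    (1,1) via y @ 0.8075
    (0,1) via x @ 0.8887  # hit
  → r_4 = 0.8887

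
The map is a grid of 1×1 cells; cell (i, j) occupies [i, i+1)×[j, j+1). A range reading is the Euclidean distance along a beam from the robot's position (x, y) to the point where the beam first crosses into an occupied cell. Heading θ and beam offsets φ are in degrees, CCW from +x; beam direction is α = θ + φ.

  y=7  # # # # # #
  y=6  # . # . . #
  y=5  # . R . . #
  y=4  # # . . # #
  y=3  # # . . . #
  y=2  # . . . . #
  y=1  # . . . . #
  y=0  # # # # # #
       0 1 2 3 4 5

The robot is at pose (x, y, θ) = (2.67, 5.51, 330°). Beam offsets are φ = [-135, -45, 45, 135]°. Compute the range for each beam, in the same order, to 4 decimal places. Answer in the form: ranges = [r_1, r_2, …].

ranges = [1.7289, 4.6691, 2.4122, 0.5073]

beam 1: φ=-135°, α=195°
  cosα=-0.9659 sinα=-0.2588 | (2,5) | tMaxX 0.6936 tMaxY 1.9705 | tΔX 1.0353 tΔY 3.8637
    t=0.6936 [x] (1,5)
    t=1.7289 [x] (0,5) — stop
  → r_1 = 1.7289
beam 2: φ=-45°, α=285°
  cosα=0.2588 sinα=-0.9659 | (2,5) | tMaxX 1.2750 tMaxY 0.5280 | tΔX 3.8637 tΔY 1.0353
    t=0.5280 [y] (2,4)
    t=1.2750 [x] (3,4)
    t=1.5633 [y] (3,3)
    t=2.5985 [y] (3,2)
    t=3.6338 [y] (3,1)
    t=4.6691 [y] (3,0) — stop
  → r_2 = 4.6691
beam 3: φ=45°, α=15°
  cosα=0.9659 sinα=0.2588 | (2,5) | tMaxX 0.3416 tMaxY 1.8932 | tΔX 1.0353 tΔY 3.8637
    t=0.3416 [x] (3,5)
    t=1.3769 [x] (4,5)
    t=1.8932 [y] (4,6)
    t=2.4122 [x] (5,6) — stop
  → r_3 = 2.4122
beam 4: φ=135°, α=105°
  cosα=-0.2588 sinα=0.9659 | (2,5) | tMaxX 2.5887 tMaxY 0.5073 | tΔX 3.8637 tΔY 1.0353
    t=0.5073 [y] (2,6) — stop
  → r_4 = 0.5073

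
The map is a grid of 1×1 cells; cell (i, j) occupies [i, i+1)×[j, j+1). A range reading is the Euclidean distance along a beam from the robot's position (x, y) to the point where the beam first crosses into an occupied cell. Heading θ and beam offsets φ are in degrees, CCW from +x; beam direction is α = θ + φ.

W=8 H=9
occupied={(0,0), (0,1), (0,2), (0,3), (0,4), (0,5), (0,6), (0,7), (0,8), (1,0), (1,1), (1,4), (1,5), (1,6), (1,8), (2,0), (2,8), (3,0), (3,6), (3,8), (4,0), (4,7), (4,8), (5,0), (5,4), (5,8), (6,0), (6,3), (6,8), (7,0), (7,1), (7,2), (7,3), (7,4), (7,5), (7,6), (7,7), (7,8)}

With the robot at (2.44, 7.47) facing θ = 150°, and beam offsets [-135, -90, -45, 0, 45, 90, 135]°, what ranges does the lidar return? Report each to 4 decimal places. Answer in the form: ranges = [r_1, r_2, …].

beam 1: φ=-135°, α=15°
  dir = (cos 15°, sin 15°) = (0.9659, 0.2588); from cell (2,7)
  next x-line at t=0.5798, next y-line at t=2.0478; Δt_x=1.0353, Δt_y=3.8637
    x: enter (3,7) at t=0.5798
    x: enter (4,7) at t=1.6150 ← occupied
  → r_1 = 1.6150
beam 2: φ=-90°, α=60°
  dir = (cos 60°, sin 60°) = (0.5000, 0.8660); from cell (2,7)
  next x-line at t=1.1200, next y-line at t=0.6120; Δt_x=2.0000, Δt_y=1.1547
    y: enter (2,8) at t=0.6120 ← occupied
  → r_2 = 0.6120
beam 3: φ=-45°, α=105°
  dir = (cos 105°, sin 105°) = (-0.2588, 0.9659); from cell (2,7)
  next x-line at t=1.7000, next y-line at t=0.5487; Δt_x=3.8637, Δt_y=1.0353
    y: enter (2,8) at t=0.5487 ← occupied
  → r_3 = 0.5487
beam 4: φ=0°, α=150°
  dir = (cos 150°, sin 150°) = (-0.8660, 0.5000); from cell (2,7)
  next x-line at t=0.5081, next y-line at t=1.0600; Δt_x=1.1547, Δt_y=2.0000
    x: enter (1,7) at t=0.5081
    y: enter (1,8) at t=1.0600 ← occupied
  → r_4 = 1.0600
beam 5: φ=45°, α=195°
  dir = (cos 195°, sin 195°) = (-0.9659, -0.2588); from cell (2,7)
  next x-line at t=0.4555, next y-line at t=1.8159; Δt_x=1.0353, Δt_y=3.8637
    x: enter (1,7) at t=0.4555
    x: enter (0,7) at t=1.4908 ← occupied
  → r_5 = 1.4908
beam 6: φ=90°, α=240°
  dir = (cos 240°, sin 240°) = (-0.5000, -0.8660); from cell (2,7)
  next x-line at t=0.8800, next y-line at t=0.5427; Δt_x=2.0000, Δt_y=1.1547
    y: enter (2,6) at t=0.5427
    x: enter (1,6) at t=0.8800 ← occupied
  → r_6 = 0.8800
beam 7: φ=135°, α=285°
  dir = (cos 285°, sin 285°) = (0.2588, -0.9659); from cell (2,7)
  next x-line at t=2.1637, next y-line at t=0.4866; Δt_x=3.8637, Δt_y=1.0353
    y: enter (2,6) at t=0.4866
    y: enter (2,5) at t=1.5219
    x: enter (3,5) at t=2.1637
    y: enter (3,4) at t=2.5571
    y: enter (3,3) at t=3.5924
    y: enter (3,2) at t=4.6277
    y: enter (3,1) at t=5.6630
    x: enter (4,1) at t=6.0274
    y: enter (4,0) at t=6.6982 ← occupied
  → r_7 = 6.6982

ranges = [1.6150, 0.6120, 0.5487, 1.0600, 1.4908, 0.8800, 6.6982]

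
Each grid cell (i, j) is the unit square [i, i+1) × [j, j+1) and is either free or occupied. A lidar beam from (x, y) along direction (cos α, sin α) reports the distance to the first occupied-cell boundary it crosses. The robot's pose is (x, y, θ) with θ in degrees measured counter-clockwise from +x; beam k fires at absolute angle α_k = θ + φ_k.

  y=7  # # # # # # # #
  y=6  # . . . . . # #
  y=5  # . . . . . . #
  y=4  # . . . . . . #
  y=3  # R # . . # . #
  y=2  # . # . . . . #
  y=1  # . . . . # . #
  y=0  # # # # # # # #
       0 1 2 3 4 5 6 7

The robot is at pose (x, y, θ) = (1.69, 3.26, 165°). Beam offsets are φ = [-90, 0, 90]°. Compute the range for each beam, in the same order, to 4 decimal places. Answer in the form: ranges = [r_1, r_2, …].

beam 1: φ=-90°, α=75°
  direction (0.2588, 0.9659); cell (1,3); t to first gridline: x 1.1977, y 0.7661 (then +3.8637 / +1.0353)
    (1,4) via y @ 0.7661
    (2,4) via x @ 1.1977
    (2,5) via y @ 1.8014
    (2,6) via y @ 2.8367
    (2,7) via y @ 3.8719  # hit
  → r_1 = 3.8719
beam 2: φ=0°, α=165°
  direction (-0.9659, 0.2588); cell (1,3); t to first gridline: x 0.7143, y 2.8591 (then +1.0353 / +3.8637)
    (0,3) via x @ 0.7143  # hit
  → r_2 = 0.7143
beam 3: φ=90°, α=255°
  direction (-0.2588, -0.9659); cell (1,3); t to first gridline: x 2.6660, y 0.2692 (then +3.8637 / +1.0353)
    (1,2) via y @ 0.2692
    (1,1) via y @ 1.3044
    (1,0) via y @ 2.3397  # hit
  → r_3 = 2.3397

ranges = [3.8719, 0.7143, 2.3397]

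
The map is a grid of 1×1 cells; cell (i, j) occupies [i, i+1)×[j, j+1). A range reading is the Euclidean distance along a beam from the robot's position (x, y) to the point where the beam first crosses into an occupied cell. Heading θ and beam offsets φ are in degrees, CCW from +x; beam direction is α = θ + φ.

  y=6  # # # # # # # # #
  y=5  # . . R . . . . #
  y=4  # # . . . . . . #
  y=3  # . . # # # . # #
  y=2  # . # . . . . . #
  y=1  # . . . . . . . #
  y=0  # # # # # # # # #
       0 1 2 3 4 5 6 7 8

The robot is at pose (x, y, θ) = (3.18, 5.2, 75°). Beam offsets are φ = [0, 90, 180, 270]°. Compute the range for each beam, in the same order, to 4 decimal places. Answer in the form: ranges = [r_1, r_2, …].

beam 1: φ=0°, α=75°
  cosα=0.2588 sinα=0.9659 | (3,5) | tMaxX 3.1682 tMaxY 0.8282 | tΔX 3.8637 tΔY 1.0353
    t=0.8282 [y] (3,6) — stop
  → r_1 = 0.8282
beam 2: φ=90°, α=165°
  cosα=-0.9659 sinα=0.2588 | (3,5) | tMaxX 0.1863 tMaxY 3.0910 | tΔX 1.0353 tΔY 3.8637
    t=0.1863 [x] (2,5)
    t=1.2216 [x] (1,5)
    t=2.2569 [x] (0,5) — stop
  → r_2 = 2.2569
beam 3: φ=180°, α=255°
  cosα=-0.2588 sinα=-0.9659 | (3,5) | tMaxX 0.6955 tMaxY 0.2071 | tΔX 3.8637 tΔY 1.0353
    t=0.2071 [y] (3,4)
    t=0.6955 [x] (2,4)
    t=1.2423 [y] (2,3)
    t=2.2776 [y] (2,2) — stop
  → r_3 = 2.2776
beam 4: φ=270°, α=345°
  cosα=0.9659 sinα=-0.2588 | (3,5) | tMaxX 0.8489 tMaxY 0.7727 | tΔX 1.0353 tΔY 3.8637
    t=0.7727 [y] (3,4)
    t=0.8489 [x] (4,4)
    t=1.8842 [x] (5,4)
    t=2.9195 [x] (6,4)
    t=3.9548 [x] (7,4)
    t=4.6364 [y] (7,3) — stop
  → r_4 = 4.6364

ranges = [0.8282, 2.2569, 2.2776, 4.6364]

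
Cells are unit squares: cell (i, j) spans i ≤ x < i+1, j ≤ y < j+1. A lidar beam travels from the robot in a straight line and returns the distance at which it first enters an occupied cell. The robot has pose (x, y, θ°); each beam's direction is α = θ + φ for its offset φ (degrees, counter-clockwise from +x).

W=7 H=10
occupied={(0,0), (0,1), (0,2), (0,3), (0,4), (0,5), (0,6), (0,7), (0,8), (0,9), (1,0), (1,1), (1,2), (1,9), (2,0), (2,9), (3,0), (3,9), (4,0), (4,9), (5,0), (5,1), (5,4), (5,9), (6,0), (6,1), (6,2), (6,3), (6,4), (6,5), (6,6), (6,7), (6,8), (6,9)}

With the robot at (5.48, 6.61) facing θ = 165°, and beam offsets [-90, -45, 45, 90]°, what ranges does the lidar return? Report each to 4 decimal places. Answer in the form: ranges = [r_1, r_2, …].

ranges = [2.0091, 2.7597, 5.1731, 1.6668]

beam 1: φ=-90°, α=75°
  direction (0.2588, 0.9659); cell (5,6); t to first gridline: x 2.0091, y 0.4038 (then +3.8637 / +1.0353)
    (5,7) via y @ 0.4038
    (5,8) via y @ 1.4390
    (6,8) via x @ 2.0091  # hit
  → r_1 = 2.0091
beam 2: φ=-45°, α=120°
  direction (-0.5000, 0.8660); cell (5,6); t to first gridline: x 0.9600, y 0.4503 (then +2.0000 / +1.1547)
    (5,7) via y @ 0.4503
    (4,7) via x @ 0.9600
    (4,8) via y @ 1.6050
    (4,9) via y @ 2.7597  # hit
  → r_2 = 2.7597
beam 3: φ=45°, α=210°
  direction (-0.8660, -0.5000); cell (5,6); t to first gridline: x 0.5543, y 1.2200 (then +1.1547 / +2.0000)
    (4,6) via x @ 0.5543
    (4,5) via y @ 1.2200
    (3,5) via x @ 1.7090
    (2,5) via x @ 2.8637
    (2,4) via y @ 3.2200
    (1,4) via x @ 4.0184
    (0,4) via x @ 5.1731  # hit
  → r_3 = 5.1731
beam 4: φ=90°, α=255°
  direction (-0.2588, -0.9659); cell (5,6); t to first gridline: x 1.8546, y 0.6315 (then +3.8637 / +1.0353)
    (5,5) via y @ 0.6315
    (5,4) via y @ 1.6668  # hit
  → r_4 = 1.6668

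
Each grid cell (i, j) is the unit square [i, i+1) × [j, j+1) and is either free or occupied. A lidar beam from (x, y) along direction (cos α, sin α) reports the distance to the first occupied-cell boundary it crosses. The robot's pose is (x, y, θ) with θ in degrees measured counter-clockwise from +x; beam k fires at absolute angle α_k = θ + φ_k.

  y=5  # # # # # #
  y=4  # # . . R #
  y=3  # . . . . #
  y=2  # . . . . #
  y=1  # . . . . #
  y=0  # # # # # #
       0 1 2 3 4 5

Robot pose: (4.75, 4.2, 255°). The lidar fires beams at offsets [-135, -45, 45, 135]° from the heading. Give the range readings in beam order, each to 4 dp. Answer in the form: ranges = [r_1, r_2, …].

ranges = [0.9238, 4.3301, 0.5000, 0.2887]

beam 1: φ=-135°, α=120°
  dir = (cos 120°, sin 120°) = (-0.5000, 0.8660); from cell (4,4)
  next x-line at t=1.5000, next y-line at t=0.9238; Δt_x=2.0000, Δt_y=1.1547
    y: enter (4,5) at t=0.9238 ← occupied
  → r_1 = 0.9238
beam 2: φ=-45°, α=210°
  dir = (cos 210°, sin 210°) = (-0.8660, -0.5000); from cell (4,4)
  next x-line at t=0.8660, next y-line at t=0.4000; Δt_x=1.1547, Δt_y=2.0000
    y: enter (4,3) at t=0.4000
    x: enter (3,3) at t=0.8660
    x: enter (2,3) at t=2.0207
    y: enter (2,2) at t=2.4000
    x: enter (1,2) at t=3.1754
    x: enter (0,2) at t=4.3301 ← occupied
  → r_2 = 4.3301
beam 3: φ=45°, α=300°
  dir = (cos 300°, sin 300°) = (0.5000, -0.8660); from cell (4,4)
  next x-line at t=0.5000, next y-line at t=0.2309; Δt_x=2.0000, Δt_y=1.1547
    y: enter (4,3) at t=0.2309
    x: enter (5,3) at t=0.5000 ← occupied
  → r_3 = 0.5000
beam 4: φ=135°, α=30°
  dir = (cos 30°, sin 30°) = (0.8660, 0.5000); from cell (4,4)
  next x-line at t=0.2887, next y-line at t=1.6000; Δt_x=1.1547, Δt_y=2.0000
    x: enter (5,4) at t=0.2887 ← occupied
  → r_4 = 0.2887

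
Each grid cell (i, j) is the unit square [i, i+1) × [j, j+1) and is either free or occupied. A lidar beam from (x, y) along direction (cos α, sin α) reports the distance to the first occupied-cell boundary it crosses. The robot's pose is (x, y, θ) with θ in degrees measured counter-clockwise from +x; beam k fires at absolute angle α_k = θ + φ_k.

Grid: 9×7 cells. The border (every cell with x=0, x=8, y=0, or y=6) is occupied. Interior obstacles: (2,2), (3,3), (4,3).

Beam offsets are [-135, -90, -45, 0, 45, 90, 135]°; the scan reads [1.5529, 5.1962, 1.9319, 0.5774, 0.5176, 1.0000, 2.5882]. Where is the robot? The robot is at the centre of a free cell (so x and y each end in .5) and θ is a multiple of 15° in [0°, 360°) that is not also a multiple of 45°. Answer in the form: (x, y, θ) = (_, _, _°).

Candidates: 32 free-cell centres × 16 headings = 512 poses. Raycast each; keep the one whose scan matches to 4 dp.
  (4.5, 5.5, 195°): beam 1 = 0.5774 ≠ 1.5529 ✗
  (2.5, 5.5, 285°): beam 1 = 1.0000 ≠ 1.5529 ✗
  (7.5, 4.5, 150°): beam 1 = 0.5176 ≠ 1.5529 ✗
  …
  (3.5, 5.5, 60°): r_1=1.5529, r_2=5.1962, r_3=1.9319, r_4=0.5774, r_5=0.5176, r_6=1.0000, r_7=2.5882 — all match ✓
No second candidate reproduces the full scan.

(x, y, θ) = (3.5, 5.5, 60°)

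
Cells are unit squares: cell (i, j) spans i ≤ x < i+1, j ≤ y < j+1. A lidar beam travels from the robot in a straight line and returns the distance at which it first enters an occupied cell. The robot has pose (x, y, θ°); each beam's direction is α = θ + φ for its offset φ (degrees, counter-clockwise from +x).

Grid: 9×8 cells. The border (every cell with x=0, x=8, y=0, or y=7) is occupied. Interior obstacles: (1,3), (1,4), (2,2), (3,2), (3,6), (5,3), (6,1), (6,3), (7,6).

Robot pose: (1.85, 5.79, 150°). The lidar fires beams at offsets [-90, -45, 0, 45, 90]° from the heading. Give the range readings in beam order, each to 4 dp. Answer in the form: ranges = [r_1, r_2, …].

beam 1: φ=-90°, α=60°
  dir = (cos 60°, sin 60°) = (0.5000, 0.8660); from cell (1,5)
  next x-line at t=0.3000, next y-line at t=0.2425; Δt_x=2.0000, Δt_y=1.1547
    y: enter (1,6) at t=0.2425
    x: enter (2,6) at t=0.3000
    y: enter (2,7) at t=1.3972 ← occupied
  → r_1 = 1.3972
beam 2: φ=-45°, α=105°
  dir = (cos 105°, sin 105°) = (-0.2588, 0.9659); from cell (1,5)
  next x-line at t=3.2841, next y-line at t=0.2174; Δt_x=3.8637, Δt_y=1.0353
    y: enter (1,6) at t=0.2174
    y: enter (1,7) at t=1.2527 ← occupied
  → r_2 = 1.2527
beam 3: φ=0°, α=150°
  dir = (cos 150°, sin 150°) = (-0.8660, 0.5000); from cell (1,5)
  next x-line at t=0.9815, next y-line at t=0.4200; Δt_x=1.1547, Δt_y=2.0000
    y: enter (1,6) at t=0.4200
    x: enter (0,6) at t=0.9815 ← occupied
  → r_3 = 0.9815
beam 4: φ=45°, α=195°
  dir = (cos 195°, sin 195°) = (-0.9659, -0.2588); from cell (1,5)
  next x-line at t=0.8800, next y-line at t=3.0523; Δt_x=1.0353, Δt_y=3.8637
    x: enter (0,5) at t=0.8800 ← occupied
  → r_4 = 0.8800
beam 5: φ=90°, α=240°
  dir = (cos 240°, sin 240°) = (-0.5000, -0.8660); from cell (1,5)
  next x-line at t=1.7000, next y-line at t=0.9122; Δt_x=2.0000, Δt_y=1.1547
    y: enter (1,4) at t=0.9122 ← occupied
  → r_5 = 0.9122

ranges = [1.3972, 1.2527, 0.9815, 0.8800, 0.9122]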